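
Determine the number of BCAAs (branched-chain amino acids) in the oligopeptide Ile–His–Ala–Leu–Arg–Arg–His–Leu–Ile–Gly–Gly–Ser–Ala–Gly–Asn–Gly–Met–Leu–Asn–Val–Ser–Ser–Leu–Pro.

Valine (V), leucine (L), and isoleucine (I) are the branched-chain amino acids.
Matching residues: Ile1, Leu4, Leu8, Ile9, Leu18, Val20, Leu23.

7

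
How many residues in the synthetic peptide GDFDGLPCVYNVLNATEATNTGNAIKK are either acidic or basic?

Acidic: D, E. Basic: H, K, R.
Acidic residues here: D2, D4, E17 (3).
Basic residues here: K26, K27 (2).
The two groups share no amino acid, so total = 3 + 2 = 5.

5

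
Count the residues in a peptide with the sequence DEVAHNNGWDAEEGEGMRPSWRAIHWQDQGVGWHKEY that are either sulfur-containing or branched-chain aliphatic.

Sulfur-containing: C, M. Branched-chain aliphatic: I, L, V.
Sulfur-containing residues here: M17 (1).
Branched-chain aliphatic residues here: V3, I24, V31 (3).
The two groups share no amino acid, so total = 1 + 3 = 4.

4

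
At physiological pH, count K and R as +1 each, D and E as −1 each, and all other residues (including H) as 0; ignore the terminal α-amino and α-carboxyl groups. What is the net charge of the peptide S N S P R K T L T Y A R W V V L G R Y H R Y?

+5

Positive (K, R): R5, K6, R12, R18, R21 → +5.
Negative (D, E): none → −0.
Net charge = (+5) + (−0) = +5.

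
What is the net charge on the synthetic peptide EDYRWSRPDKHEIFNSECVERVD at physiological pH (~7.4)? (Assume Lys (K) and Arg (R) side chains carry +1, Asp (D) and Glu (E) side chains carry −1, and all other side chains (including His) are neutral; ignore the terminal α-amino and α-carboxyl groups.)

Positive (K, R): R4, R7, K10, R21 → +4.
Negative (D, E): E1, D2, D9, E12, E17, E20, D23 → −7.
Net charge = (+4) + (−7) = −3.

-3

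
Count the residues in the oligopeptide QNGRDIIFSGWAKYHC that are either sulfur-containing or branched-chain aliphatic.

3

Sulfur-containing: C, M. Branched-chain aliphatic: I, L, V.
Sulfur-containing residues here: C16 (1).
Branched-chain aliphatic residues here: I6, I7 (2).
The two groups share no amino acid, so total = 1 + 2 = 3.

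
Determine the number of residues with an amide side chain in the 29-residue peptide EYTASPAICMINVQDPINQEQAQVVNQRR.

The amide-side-chain residues are Asn (N) and Gln (Q).
Matching residues: N12, Q14, N18, Q19, Q21, Q23, N26, Q27.

8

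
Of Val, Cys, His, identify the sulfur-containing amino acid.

Cys

Only Cys (C) and Met (M) have a sulfur atom in the side chain.
Of the listed options, only Cys belongs to this group.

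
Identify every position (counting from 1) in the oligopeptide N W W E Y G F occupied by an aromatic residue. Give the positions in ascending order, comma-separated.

2, 3, 5, 7

Phenylalanine (F), tryptophan (W), and tyrosine (Y) have aromatic ring side chains.
Matching residues: W2, W3, Y5, F7.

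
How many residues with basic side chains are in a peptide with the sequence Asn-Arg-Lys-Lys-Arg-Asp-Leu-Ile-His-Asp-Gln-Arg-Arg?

K, R, and H are the three residues with basic side chains (ε-amine, guanidinium, and imidazole respectively).
Matching residues: Arg2, Lys3, Lys4, Arg5, His9, Arg12, Arg13.

7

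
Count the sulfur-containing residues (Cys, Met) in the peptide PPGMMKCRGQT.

Matching residues: M4, M5, C7.

3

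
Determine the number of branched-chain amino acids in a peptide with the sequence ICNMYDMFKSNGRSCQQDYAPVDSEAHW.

Valine (V), leucine (L), and isoleucine (I) are the branched-chain amino acids.
Matching residues: I1, V22.

2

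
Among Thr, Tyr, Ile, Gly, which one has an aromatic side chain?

Tyr

F, W, and Y each carry an aromatic ring on the side chain.
Of the listed options, only Tyr belongs to this group.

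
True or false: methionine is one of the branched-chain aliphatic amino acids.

False

The BCAAs are Val, Leu, and Ile — aliphatic side chains with a branch point.
Methionine is not in this group.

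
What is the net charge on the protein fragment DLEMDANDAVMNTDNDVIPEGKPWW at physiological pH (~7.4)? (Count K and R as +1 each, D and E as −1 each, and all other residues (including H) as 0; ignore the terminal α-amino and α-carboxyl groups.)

-6

Positive (K, R): K22 → +1.
Negative (D, E): D1, E3, D5, D8, D14, D16, E20 → −7.
Net charge = (+1) + (−7) = −6.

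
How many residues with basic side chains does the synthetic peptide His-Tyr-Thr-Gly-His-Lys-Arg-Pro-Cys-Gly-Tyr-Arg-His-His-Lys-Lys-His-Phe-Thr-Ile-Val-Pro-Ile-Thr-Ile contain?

Lysine (K), arginine (R), and histidine (H) have basic, nitrogen-containing side chains.
Matching residues: His1, His5, Lys6, Arg7, Arg12, His13, His14, Lys15, Lys16, His17.

10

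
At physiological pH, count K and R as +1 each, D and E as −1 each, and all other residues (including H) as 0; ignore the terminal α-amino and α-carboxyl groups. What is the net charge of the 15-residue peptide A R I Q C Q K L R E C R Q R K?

+5

Positive (K, R): R2, K7, R9, R12, R14, K15 → +6.
Negative (D, E): E10 → −1.
Net charge = (+6) + (−1) = +5.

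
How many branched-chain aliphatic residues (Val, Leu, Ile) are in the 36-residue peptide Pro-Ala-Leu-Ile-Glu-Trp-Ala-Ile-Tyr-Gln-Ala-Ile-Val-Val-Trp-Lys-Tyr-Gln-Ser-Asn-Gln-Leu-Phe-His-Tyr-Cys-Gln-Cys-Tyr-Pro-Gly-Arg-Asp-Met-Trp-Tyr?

7

Matching residues: Leu3, Ile4, Ile8, Ile12, Val13, Val14, Leu22.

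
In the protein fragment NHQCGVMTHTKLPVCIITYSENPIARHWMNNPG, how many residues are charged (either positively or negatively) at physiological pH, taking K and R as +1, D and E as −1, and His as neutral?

Charged side chains at pH ~7.4: K, R (positive); D, E (negative).
Matching residues: K11, E21, R26.

3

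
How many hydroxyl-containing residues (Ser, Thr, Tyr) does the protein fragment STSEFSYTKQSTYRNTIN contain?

10

Matching residues: S1, T2, S3, S6, Y7, T8, S11, T12, Y13, T16.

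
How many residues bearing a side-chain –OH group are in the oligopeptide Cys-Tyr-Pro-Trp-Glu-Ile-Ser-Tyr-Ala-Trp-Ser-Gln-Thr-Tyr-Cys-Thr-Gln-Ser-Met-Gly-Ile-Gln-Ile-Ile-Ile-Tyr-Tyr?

10

S, T, and Y are the three residues with a side-chain hydroxyl.
Matching residues: Tyr2, Ser7, Tyr8, Ser11, Thr13, Tyr14, Thr16, Ser18, Tyr26, Tyr27.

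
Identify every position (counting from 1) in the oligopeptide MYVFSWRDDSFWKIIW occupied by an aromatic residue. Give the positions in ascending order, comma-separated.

2, 4, 6, 11, 12, 16

Phenylalanine (F), tryptophan (W), and tyrosine (Y) have aromatic ring side chains.
Matching residues: Y2, F4, W6, F11, W12, W16.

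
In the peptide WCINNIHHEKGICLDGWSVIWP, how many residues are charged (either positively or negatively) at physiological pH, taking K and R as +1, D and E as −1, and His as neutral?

3

Charged side chains at pH ~7.4: K, R (positive); D, E (negative).
Matching residues: E9, K10, D15.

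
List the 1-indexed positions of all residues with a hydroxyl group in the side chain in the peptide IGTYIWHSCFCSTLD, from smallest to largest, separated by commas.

3, 4, 8, 12, 13

The –OH-bearing residues are Ser, Thr (aliphatic alcohols), and Tyr (phenol).
Matching residues: T3, Y4, S8, S12, T13.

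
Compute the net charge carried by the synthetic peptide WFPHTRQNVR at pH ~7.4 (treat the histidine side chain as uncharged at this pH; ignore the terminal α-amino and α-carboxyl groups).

The side chains ionized at physiological pH are Lys/Arg (+1) and Asp/Glu (−1); with His treated as neutral, nothing else contributes.
Positive (K, R): R6, R10 → +2.
Negative (D, E): none → −0.
Net charge = (+2) + (−0) = +2.

+2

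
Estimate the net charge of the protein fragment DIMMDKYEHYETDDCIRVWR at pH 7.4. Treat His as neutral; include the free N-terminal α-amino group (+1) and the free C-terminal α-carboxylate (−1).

Near pH 7.4, K and R contribute +1 each, D and E contribute −1 each, and every other side chain (His included, as stated) is uncharged.
Positive (K, R): K6, R17, R20 → +3.
Negative (D, E): D1, D5, E8, E11, D13, D14 → −6.
The N-terminus (+1) and C-terminus (−1) cancel.
Net charge = (+3) + (−6) = −3.

-3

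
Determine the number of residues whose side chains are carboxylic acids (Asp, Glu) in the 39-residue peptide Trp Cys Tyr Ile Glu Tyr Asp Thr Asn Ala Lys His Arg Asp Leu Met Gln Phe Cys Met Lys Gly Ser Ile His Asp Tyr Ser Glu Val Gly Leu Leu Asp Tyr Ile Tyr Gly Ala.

Matching residues: Glu5, Asp7, Asp14, Asp26, Glu29, Asp34.

6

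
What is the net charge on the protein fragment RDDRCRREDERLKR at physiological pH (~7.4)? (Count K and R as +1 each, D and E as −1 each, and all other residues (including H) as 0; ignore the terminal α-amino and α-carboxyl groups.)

+2

Positive (K, R): R1, R4, R6, R7, R11, K13, R14 → +7.
Negative (D, E): D2, D3, E8, D9, E10 → −5.
Net charge = (+7) + (−5) = +2.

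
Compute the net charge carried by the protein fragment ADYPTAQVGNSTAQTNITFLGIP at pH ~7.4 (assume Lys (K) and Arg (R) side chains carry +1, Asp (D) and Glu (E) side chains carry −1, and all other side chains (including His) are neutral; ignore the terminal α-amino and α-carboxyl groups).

-1

Positive (K, R): none → +0.
Negative (D, E): D2 → −1.
Net charge = (+0) + (−1) = −1.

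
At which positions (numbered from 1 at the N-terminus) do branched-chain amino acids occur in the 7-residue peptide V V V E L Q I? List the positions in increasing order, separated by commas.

The BCAAs are Val, Leu, and Ile — aliphatic side chains with a branch point.
Matching residues: V1, V2, V3, L5, I7.

1, 2, 3, 5, 7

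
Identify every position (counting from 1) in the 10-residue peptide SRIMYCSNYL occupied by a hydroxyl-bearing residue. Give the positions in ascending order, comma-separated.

1, 5, 7, 9

Matching residues: S1, Y5, S7, Y9.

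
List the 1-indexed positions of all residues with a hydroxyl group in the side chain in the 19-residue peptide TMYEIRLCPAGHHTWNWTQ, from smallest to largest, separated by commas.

1, 3, 14, 18

The –OH-bearing residues are Ser, Thr (aliphatic alcohols), and Tyr (phenol).
Matching residues: T1, Y3, T14, T18.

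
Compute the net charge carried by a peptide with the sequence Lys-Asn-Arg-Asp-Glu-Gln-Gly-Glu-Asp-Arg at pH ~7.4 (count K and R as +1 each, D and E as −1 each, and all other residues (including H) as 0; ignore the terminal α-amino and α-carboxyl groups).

-1

Positive (K, R): Lys1, Arg3, Arg10 → +3.
Negative (D, E): Asp4, Glu5, Glu8, Asp9 → −4.
Net charge = (+3) + (−4) = −1.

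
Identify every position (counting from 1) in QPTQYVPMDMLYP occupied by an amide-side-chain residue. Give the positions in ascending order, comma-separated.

1, 4

Asparagine (N) and glutamine (Q) have uncharged amide side chains.
Matching residues: Q1, Q4.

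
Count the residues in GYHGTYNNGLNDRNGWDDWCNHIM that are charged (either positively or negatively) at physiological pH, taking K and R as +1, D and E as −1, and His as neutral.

4

Charged side chains at pH ~7.4: K, R (positive); D, E (negative).
Matching residues: D12, R13, D17, D18.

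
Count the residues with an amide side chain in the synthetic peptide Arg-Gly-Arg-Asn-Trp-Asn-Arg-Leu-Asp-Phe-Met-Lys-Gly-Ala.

The amide-side-chain residues are Asn (N) and Gln (Q).
Matching residues: Asn4, Asn6.

2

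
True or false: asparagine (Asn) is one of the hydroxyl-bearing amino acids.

The –OH-bearing residues are Ser, Thr (aliphatic alcohols), and Tyr (phenol).
Asparagine is not in this group.

False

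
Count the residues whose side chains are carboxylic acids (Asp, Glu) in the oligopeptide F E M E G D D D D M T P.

6

Matching residues: E2, E4, D6, D7, D8, D9.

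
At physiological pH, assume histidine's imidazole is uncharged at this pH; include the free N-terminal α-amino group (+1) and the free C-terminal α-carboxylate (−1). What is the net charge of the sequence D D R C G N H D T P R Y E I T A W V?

-2

At pH ~7.4 the Lys and Arg side chains are protonated (+1), the Asp and Glu side chains are deprotonated (−1), and with His taken as neutral all other side chains carry no charge.
Positive (K, R): R3, R11 → +2.
Negative (D, E): D1, D2, D8, E13 → −4.
The N-terminus (+1) and C-terminus (−1) cancel.
Net charge = (+2) + (−4) = −2.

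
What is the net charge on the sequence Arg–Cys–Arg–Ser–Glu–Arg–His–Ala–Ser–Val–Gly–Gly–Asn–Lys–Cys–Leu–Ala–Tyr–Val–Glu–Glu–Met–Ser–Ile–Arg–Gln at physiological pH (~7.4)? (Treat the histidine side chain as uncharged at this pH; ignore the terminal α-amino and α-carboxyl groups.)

At pH ~7.4 the Lys and Arg side chains are protonated (+1), the Asp and Glu side chains are deprotonated (−1), and with His taken as neutral all other side chains carry no charge.
Positive (K, R): Arg1, Arg3, Arg6, Lys14, Arg25 → +5.
Negative (D, E): Glu5, Glu20, Glu21 → −3.
Net charge = (+5) + (−3) = +2.

+2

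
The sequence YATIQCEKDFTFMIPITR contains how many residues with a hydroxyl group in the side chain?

The –OH-bearing residues are Ser, Thr (aliphatic alcohols), and Tyr (phenol).
Matching residues: Y1, T3, T11, T17.

4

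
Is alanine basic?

K, R, and H are the three residues with basic side chains (ε-amine, guanidinium, and imidazole respectively).
Alanine is not in this group.

No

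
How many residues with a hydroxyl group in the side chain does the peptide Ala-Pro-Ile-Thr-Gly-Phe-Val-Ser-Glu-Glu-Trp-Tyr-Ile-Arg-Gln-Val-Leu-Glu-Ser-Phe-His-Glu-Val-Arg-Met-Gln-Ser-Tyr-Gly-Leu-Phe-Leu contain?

Serine (S), threonine (T), and tyrosine (Y) each carry a hydroxyl group on the side chain.
Matching residues: Thr4, Ser8, Tyr12, Ser19, Ser27, Tyr28.

6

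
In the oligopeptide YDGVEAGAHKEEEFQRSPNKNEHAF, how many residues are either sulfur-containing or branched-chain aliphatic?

Sulfur-containing: C, M. Branched-chain aliphatic: I, L, V.
Sulfur-containing residues here: none (0).
Branched-chain aliphatic residues here: V4 (1).
The two groups share no amino acid, so total = 0 + 1 = 1.

1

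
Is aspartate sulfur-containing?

No

The sulfur-bearing residues are cysteine (–SH) and methionine (–S–CH₃).
Aspartate is not in this group.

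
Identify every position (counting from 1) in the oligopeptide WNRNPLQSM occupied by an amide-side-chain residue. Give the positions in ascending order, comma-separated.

2, 4, 7

Asparagine (N) and glutamine (Q) have uncharged amide side chains.
Matching residues: N2, N4, Q7.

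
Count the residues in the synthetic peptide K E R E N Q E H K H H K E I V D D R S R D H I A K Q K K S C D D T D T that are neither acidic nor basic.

Acidic: D, E. Basic: K, R, H. All other residues are neither.
Matching residues: N5, Q6, I14, V15, S19, I23, A24, Q26, S29, C30, T33, T35.

12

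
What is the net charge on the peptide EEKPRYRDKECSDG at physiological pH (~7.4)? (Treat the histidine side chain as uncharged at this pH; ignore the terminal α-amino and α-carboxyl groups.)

-1

The side chains ionized at physiological pH are Lys/Arg (+1) and Asp/Glu (−1); with His treated as neutral, nothing else contributes.
Positive (K, R): K3, R5, R7, K9 → +4.
Negative (D, E): E1, E2, D8, E10, D13 → −5.
Net charge = (+4) + (−5) = −1.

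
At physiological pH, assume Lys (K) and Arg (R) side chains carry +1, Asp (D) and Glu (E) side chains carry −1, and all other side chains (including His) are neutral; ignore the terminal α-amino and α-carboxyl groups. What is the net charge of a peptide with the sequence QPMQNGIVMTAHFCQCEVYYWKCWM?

Positive (K, R): K22 → +1.
Negative (D, E): E17 → −1.
Net charge = (+1) + (−1) = 0.

0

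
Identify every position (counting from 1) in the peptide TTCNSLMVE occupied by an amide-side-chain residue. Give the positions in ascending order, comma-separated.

Only N (asparagine) and Q (glutamine) carry a side-chain carboxamide.
Matching residues: N4.

4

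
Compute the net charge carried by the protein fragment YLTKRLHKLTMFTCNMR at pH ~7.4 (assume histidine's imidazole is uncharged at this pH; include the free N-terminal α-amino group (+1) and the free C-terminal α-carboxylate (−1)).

+4

The side chains ionized at physiological pH are Lys/Arg (+1) and Asp/Glu (−1); with His treated as neutral, nothing else contributes.
Positive (K, R): K4, R5, K8, R17 → +4.
Negative (D, E): none → −0.
The N-terminus (+1) and C-terminus (−1) cancel.
Net charge = (+4) + (−0) = +4.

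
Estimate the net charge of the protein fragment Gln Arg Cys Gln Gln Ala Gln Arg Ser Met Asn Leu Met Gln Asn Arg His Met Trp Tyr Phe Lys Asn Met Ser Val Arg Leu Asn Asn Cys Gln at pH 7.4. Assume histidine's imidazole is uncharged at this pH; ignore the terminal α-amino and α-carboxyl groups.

Near pH 7.4, K and R contribute +1 each, D and E contribute −1 each, and every other side chain (His included, as stated) is uncharged.
Positive (K, R): Arg2, Arg8, Arg16, Lys22, Arg27 → +5.
Negative (D, E): none → −0.
Net charge = (+5) + (−0) = +5.

+5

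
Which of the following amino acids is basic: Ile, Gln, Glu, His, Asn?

His

K, R, and H are the three residues with basic side chains (ε-amine, guanidinium, and imidazole respectively).
Of the listed options, only His belongs to this group.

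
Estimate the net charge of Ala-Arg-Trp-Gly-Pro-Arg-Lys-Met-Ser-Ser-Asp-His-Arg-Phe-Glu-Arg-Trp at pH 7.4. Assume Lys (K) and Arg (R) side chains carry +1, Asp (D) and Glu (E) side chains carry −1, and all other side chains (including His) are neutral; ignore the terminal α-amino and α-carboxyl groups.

+3

Positive (K, R): Arg2, Arg6, Lys7, Arg13, Arg16 → +5.
Negative (D, E): Asp11, Glu15 → −2.
Net charge = (+5) + (−2) = +3.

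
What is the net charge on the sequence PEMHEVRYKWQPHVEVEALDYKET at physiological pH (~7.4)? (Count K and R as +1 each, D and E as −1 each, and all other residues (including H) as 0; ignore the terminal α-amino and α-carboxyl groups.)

-3

Positive (K, R): R7, K9, K22 → +3.
Negative (D, E): E2, E5, E15, E17, D20, E23 → −6.
Net charge = (+3) + (−6) = −3.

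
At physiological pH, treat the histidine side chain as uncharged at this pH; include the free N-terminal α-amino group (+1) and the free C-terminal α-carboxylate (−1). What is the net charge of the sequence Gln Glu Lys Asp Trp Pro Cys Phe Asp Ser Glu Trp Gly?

-3

The side chains ionized at physiological pH are Lys/Arg (+1) and Asp/Glu (−1); with His treated as neutral, nothing else contributes.
Positive (K, R): Lys3 → +1.
Negative (D, E): Glu2, Asp4, Asp9, Glu11 → −4.
The N-terminus (+1) and C-terminus (−1) cancel.
Net charge = (+1) + (−4) = −3.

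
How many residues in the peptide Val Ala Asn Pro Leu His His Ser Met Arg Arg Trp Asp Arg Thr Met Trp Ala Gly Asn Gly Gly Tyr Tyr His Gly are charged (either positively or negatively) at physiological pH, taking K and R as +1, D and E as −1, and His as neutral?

4

Charged side chains at pH ~7.4: K, R (positive); D, E (negative).
Matching residues: Arg10, Arg11, Asp13, Arg14.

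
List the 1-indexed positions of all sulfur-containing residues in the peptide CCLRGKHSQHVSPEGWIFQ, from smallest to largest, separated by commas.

Only Cys (C) and Met (M) have a sulfur atom in the side chain.
Matching residues: C1, C2.

1, 2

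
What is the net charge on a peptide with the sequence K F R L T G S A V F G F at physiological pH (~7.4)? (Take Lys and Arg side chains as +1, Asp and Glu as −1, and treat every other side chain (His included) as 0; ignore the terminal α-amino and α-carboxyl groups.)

Positive (K, R): K1, R3 → +2.
Negative (D, E): none → −0.
Net charge = (+2) + (−0) = +2.

+2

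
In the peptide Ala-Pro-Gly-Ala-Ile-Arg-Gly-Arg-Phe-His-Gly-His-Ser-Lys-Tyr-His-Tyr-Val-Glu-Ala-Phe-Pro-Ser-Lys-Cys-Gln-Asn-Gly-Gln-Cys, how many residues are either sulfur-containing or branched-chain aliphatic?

4

Sulfur-containing: C, M. Branched-chain aliphatic: I, L, V.
Sulfur-containing residues here: Cys25, Cys30 (2).
Branched-chain aliphatic residues here: Ile5, Val18 (2).
The two groups share no amino acid, so total = 2 + 2 = 4.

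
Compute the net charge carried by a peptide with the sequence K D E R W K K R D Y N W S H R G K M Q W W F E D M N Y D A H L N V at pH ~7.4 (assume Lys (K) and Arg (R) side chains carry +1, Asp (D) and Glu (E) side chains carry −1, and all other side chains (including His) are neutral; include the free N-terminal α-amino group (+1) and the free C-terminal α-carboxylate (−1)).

+1

Positive (K, R): K1, R4, K6, K7, R8, R15, K17 → +7.
Negative (D, E): D2, E3, D9, E23, D24, D28 → −6.
The N-terminus (+1) and C-terminus (−1) cancel.
Net charge = (+7) + (−6) = +1.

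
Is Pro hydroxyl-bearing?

No

The –OH-bearing residues are Ser, Thr (aliphatic alcohols), and Tyr (phenol).
Proline is not in this group.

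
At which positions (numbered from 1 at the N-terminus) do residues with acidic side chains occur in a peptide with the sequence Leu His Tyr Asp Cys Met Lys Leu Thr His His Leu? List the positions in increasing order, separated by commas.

4

Aspartate (D) and glutamate (E) have carboxylic-acid side chains and are the acidic amino acids.
Matching residues: Asp4.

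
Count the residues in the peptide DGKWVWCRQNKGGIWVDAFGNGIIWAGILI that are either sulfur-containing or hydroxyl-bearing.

1

Sulfur-containing: C, M. Hydroxyl-bearing: S, T, Y.
Sulfur-containing residues here: C7 (1).
Hydroxyl-bearing residues here: none (0).
The two groups share no amino acid, so total = 1 + 0 = 1.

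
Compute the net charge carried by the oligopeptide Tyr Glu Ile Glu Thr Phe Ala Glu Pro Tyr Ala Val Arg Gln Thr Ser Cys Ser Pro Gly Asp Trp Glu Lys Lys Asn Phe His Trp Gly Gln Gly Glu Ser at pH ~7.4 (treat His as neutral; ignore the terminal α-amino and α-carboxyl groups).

The side chains ionized at physiological pH are Lys/Arg (+1) and Asp/Glu (−1); with His treated as neutral, nothing else contributes.
Positive (K, R): Arg13, Lys24, Lys25 → +3.
Negative (D, E): Glu2, Glu4, Glu8, Asp21, Glu23, Glu33 → −6.
Net charge = (+3) + (−6) = −3.

-3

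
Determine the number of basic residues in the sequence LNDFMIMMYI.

Lysine (K), arginine (R), and histidine (H) have basic, nitrogen-containing side chains.
None of the 10 residues belong to this group.

0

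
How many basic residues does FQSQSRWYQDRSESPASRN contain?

3

Lysine (K), arginine (R), and histidine (H) have basic, nitrogen-containing side chains.
Matching residues: R6, R11, R18.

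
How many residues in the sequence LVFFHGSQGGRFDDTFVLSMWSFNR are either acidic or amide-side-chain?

4

Acidic: D, E. Amide-side-chain: N, Q.
Acidic residues here: D13, D14 (2).
Amide-side-chain residues here: Q8, N24 (2).
The two groups share no amino acid, so total = 2 + 2 = 4.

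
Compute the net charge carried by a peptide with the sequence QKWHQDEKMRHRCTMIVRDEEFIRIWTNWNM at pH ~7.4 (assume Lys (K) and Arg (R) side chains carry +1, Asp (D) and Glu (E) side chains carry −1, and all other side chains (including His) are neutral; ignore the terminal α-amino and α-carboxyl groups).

Positive (K, R): K2, K8, R10, R12, R18, R24 → +6.
Negative (D, E): D6, E7, D19, E20, E21 → −5.
Net charge = (+6) + (−5) = +1.

+1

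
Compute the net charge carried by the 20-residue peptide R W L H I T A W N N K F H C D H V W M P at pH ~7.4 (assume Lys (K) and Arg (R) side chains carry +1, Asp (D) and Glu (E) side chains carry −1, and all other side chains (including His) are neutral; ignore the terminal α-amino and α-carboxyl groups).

Positive (K, R): R1, K11 → +2.
Negative (D, E): D15 → −1.
Net charge = (+2) + (−1) = +1.

+1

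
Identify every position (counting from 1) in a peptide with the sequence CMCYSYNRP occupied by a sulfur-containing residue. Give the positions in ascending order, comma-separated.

1, 2, 3

Matching residues: C1, M2, C3.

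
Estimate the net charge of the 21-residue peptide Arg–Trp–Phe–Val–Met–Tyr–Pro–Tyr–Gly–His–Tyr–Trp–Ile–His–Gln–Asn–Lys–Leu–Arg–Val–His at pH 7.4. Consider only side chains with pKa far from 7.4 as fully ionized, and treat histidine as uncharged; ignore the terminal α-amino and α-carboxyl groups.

Near pH 7.4, K and R contribute +1 each, D and E contribute −1 each, and every other side chain (His included, as stated) is uncharged.
Positive (K, R): Arg1, Lys17, Arg19 → +3.
Negative (D, E): none → −0.
Net charge = (+3) + (−0) = +3.

+3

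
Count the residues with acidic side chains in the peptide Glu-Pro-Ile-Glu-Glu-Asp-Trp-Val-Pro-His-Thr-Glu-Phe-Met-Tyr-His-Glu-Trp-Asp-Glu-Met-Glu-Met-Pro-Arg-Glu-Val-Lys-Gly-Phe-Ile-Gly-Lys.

The acidic residues are Asp (D) and Glu (E), whose side chains end in a carboxylate group.
Matching residues: Glu1, Glu4, Glu5, Asp6, Glu12, Glu17, Asp19, Glu20, Glu22, Glu26.

10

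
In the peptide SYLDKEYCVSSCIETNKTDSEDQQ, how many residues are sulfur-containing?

The sulfur-bearing residues are cysteine (–SH) and methionine (–S–CH₃).
Matching residues: C8, C12.

2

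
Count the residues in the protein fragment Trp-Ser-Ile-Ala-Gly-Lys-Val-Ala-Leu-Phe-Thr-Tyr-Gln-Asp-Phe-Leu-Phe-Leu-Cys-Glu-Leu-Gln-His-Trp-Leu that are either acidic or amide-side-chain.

Acidic: D, E. Amide-side-chain: N, Q.
Acidic residues here: Asp14, Glu20 (2).
Amide-side-chain residues here: Gln13, Gln22 (2).
The two groups share no amino acid, so total = 2 + 2 = 4.

4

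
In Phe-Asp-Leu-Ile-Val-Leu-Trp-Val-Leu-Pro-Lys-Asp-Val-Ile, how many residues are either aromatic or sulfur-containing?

Aromatic: F, W, Y. Sulfur-containing: C, M.
Aromatic residues here: Phe1, Trp7 (2).
Sulfur-containing residues here: none (0).
The two groups share no amino acid, so total = 2 + 0 = 2.

2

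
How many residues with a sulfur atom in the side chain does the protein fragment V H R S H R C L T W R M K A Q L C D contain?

The sulfur-bearing residues are cysteine (–SH) and methionine (–S–CH₃).
Matching residues: C7, M12, C17.

3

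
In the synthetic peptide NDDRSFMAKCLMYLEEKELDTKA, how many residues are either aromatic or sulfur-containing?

5

Aromatic: F, W, Y. Sulfur-containing: C, M.
Aromatic residues here: F6, Y13 (2).
Sulfur-containing residues here: M7, C10, M12 (3).
The two groups share no amino acid, so total = 2 + 3 = 5.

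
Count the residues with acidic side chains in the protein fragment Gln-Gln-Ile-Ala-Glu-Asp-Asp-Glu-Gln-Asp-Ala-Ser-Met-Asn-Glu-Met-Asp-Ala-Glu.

The acidic residues are Asp (D) and Glu (E), whose side chains end in a carboxylate group.
Matching residues: Glu5, Asp6, Asp7, Glu8, Asp10, Glu15, Asp17, Glu19.

8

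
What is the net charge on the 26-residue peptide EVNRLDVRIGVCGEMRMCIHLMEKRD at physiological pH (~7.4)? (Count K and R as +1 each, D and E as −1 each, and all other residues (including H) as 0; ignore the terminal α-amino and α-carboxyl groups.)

0

Positive (K, R): R4, R8, R16, K24, R25 → +5.
Negative (D, E): E1, D6, E14, E23, D26 → −5.
Net charge = (+5) + (−5) = 0.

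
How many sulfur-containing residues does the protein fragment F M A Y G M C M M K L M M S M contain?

Cysteine (C, thiol) and methionine (M, thioether) are the two sulfur-containing amino acids.
Matching residues: M2, M6, C7, M8, M9, M12, M13, M15.

8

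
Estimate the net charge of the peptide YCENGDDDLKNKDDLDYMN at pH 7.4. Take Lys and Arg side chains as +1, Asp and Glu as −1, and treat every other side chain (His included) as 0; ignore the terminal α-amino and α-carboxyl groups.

-5

Positive (K, R): K10, K12 → +2.
Negative (D, E): E3, D6, D7, D8, D13, D14, D16 → −7.
Net charge = (+2) + (−7) = −5.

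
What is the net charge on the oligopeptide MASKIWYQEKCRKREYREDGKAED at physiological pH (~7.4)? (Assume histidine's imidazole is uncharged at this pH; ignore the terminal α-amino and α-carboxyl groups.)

+1

Near pH 7.4, K and R contribute +1 each, D and E contribute −1 each, and every other side chain (His included, as stated) is uncharged.
Positive (K, R): K4, K10, R12, K13, R14, R17, K21 → +7.
Negative (D, E): E9, E15, E18, D19, E23, D24 → −6.
Net charge = (+7) + (−6) = +1.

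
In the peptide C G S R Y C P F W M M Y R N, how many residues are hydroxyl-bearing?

3

The –OH-bearing residues are Ser, Thr (aliphatic alcohols), and Tyr (phenol).
Matching residues: S3, Y5, Y12.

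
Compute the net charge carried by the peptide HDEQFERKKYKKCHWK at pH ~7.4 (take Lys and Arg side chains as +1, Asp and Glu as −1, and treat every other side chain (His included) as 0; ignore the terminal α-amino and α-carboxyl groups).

Positive (K, R): R7, K8, K9, K11, K12, K16 → +6.
Negative (D, E): D2, E3, E6 → −3.
Net charge = (+6) + (−3) = +3.

+3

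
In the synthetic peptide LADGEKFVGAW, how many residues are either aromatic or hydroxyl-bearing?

Aromatic: F, W, Y. Hydroxyl-bearing: S, T, Y.
Aromatic residues here: F7, W11 (2).
Hydroxyl-bearing residues here: none (0).
(Y belongs to both groups, but none appear in this sequence.) Total = 2 + 0 = 2.

2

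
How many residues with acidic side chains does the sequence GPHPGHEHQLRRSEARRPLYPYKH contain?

2

Only D (aspartate) and E (glutamate) carry a side-chain carboxylic acid.
Matching residues: E7, E14.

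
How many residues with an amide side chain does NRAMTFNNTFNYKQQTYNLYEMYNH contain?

The amide-side-chain residues are Asn (N) and Gln (Q).
Matching residues: N1, N7, N8, N11, Q14, Q15, N18, N24.

8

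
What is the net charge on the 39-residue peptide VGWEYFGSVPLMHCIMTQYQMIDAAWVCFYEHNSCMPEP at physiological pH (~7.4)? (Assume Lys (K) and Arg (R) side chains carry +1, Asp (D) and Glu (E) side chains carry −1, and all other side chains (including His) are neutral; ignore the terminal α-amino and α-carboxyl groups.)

Positive (K, R): none → +0.
Negative (D, E): E4, D23, E31, E38 → −4.
Net charge = (+0) + (−4) = −4.

-4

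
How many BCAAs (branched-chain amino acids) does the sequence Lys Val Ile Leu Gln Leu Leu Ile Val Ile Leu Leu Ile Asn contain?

Valine (V), leucine (L), and isoleucine (I) are the branched-chain amino acids.
Matching residues: Val2, Ile3, Leu4, Leu6, Leu7, Ile8, Val9, Ile10, Leu11, Leu12, Ile13.

11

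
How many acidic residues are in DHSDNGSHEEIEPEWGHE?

7

Aspartate (D) and glutamate (E) have carboxylic-acid side chains and are the acidic amino acids.
Matching residues: D1, D4, E9, E10, E12, E14, E18.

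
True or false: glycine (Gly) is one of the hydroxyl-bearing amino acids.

False

Serine (S), threonine (T), and tyrosine (Y) each carry a hydroxyl group on the side chain.
Glycine is not in this group.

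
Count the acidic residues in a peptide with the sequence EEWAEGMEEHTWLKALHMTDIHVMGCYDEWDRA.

9

The acidic residues are Asp (D) and Glu (E), whose side chains end in a carboxylate group.
Matching residues: E1, E2, E5, E8, E9, D20, D28, E29, D31.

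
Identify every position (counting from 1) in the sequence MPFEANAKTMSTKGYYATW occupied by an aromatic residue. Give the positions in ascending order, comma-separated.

3, 15, 16, 19

The aromatic amino acids are Phe (F, benzyl), Trp (W, indole), and Tyr (Y, phenol).
Matching residues: F3, Y15, Y16, W19.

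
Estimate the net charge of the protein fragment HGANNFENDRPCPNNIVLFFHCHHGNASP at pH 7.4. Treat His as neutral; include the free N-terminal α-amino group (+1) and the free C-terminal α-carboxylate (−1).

-1

At pH ~7.4 the Lys and Arg side chains are protonated (+1), the Asp and Glu side chains are deprotonated (−1), and with His taken as neutral all other side chains carry no charge.
Positive (K, R): R10 → +1.
Negative (D, E): E7, D9 → −2.
The N-terminus (+1) and C-terminus (−1) cancel.
Net charge = (+1) + (−2) = −1.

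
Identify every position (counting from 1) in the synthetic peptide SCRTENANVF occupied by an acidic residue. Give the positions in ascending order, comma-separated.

Only D (aspartate) and E (glutamate) carry a side-chain carboxylic acid.
Matching residues: E5.

5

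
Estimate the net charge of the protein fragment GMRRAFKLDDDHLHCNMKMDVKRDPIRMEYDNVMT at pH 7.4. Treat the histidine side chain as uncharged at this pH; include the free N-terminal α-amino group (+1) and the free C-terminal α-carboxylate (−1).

0

At pH ~7.4 the Lys and Arg side chains are protonated (+1), the Asp and Glu side chains are deprotonated (−1), and with His taken as neutral all other side chains carry no charge.
Positive (K, R): R3, R4, K7, K18, K22, R23, R27 → +7.
Negative (D, E): D9, D10, D11, D20, D24, E29, D31 → −7.
The N-terminus (+1) and C-terminus (−1) cancel.
Net charge = (+7) + (−7) = 0.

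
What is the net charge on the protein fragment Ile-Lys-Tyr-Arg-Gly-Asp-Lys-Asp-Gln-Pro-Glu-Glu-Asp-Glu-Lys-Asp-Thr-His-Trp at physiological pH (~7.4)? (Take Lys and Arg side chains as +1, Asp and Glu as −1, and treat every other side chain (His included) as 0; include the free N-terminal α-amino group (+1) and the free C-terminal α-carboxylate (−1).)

Positive (K, R): Lys2, Arg4, Lys7, Lys15 → +4.
Negative (D, E): Asp6, Asp8, Glu11, Glu12, Asp13, Glu14, Asp16 → −7.
The N-terminus (+1) and C-terminus (−1) cancel.
Net charge = (+4) + (−7) = −3.

-3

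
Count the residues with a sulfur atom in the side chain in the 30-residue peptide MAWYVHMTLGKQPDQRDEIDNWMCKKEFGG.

4

Cysteine (C, thiol) and methionine (M, thioether) are the two sulfur-containing amino acids.
Matching residues: M1, M7, M23, C24.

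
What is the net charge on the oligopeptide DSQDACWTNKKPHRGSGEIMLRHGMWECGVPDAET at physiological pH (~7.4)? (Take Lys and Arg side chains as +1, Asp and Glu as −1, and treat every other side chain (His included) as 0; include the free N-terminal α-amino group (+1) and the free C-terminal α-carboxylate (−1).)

Positive (K, R): K10, K11, R14, R22 → +4.
Negative (D, E): D1, D4, E18, E27, D32, E34 → −6.
The N-terminus (+1) and C-terminus (−1) cancel.
Net charge = (+4) + (−6) = −2.

-2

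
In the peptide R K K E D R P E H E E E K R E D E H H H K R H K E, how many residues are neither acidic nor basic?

1

Acidic: D, E. Basic: K, R, H. All other residues are neither.
Matching residues: P7.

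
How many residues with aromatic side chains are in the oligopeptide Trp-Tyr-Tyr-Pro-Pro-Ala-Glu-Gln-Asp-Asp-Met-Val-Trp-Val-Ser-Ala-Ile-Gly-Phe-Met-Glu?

The aromatic amino acids are Phe (F, benzyl), Trp (W, indole), and Tyr (Y, phenol).
Matching residues: Trp1, Tyr2, Tyr3, Trp13, Phe19.

5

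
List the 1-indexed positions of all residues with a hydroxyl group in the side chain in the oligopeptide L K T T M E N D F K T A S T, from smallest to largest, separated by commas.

3, 4, 11, 13, 14

S, T, and Y are the three residues with a side-chain hydroxyl.
Matching residues: T3, T4, T11, S13, T14.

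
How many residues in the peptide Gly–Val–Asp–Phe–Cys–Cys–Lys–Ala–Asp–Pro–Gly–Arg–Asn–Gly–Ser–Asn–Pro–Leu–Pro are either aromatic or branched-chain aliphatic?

Aromatic: F, W, Y. Branched-chain aliphatic: I, L, V.
Aromatic residues here: Phe4 (1).
Branched-chain aliphatic residues here: Val2, Leu18 (2).
The two groups share no amino acid, so total = 1 + 2 = 3.

3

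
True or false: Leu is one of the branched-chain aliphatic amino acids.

True

The BCAAs are Val, Leu, and Ile — aliphatic side chains with a branch point.
Leucine is in this group.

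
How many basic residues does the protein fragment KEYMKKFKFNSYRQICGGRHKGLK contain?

The basic amino acids are Lys (K), Arg (R), and His (H).
Matching residues: K1, K5, K6, K8, R13, R19, H20, K21, K24.

9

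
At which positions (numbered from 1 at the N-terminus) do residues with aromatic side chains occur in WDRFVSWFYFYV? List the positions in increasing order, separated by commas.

Phenylalanine (F), tryptophan (W), and tyrosine (Y) have aromatic ring side chains.
Matching residues: W1, F4, W7, F8, Y9, F10, Y11.

1, 4, 7, 8, 9, 10, 11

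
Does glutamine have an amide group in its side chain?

Yes

Asparagine (N) and glutamine (Q) have uncharged amide side chains.
Glutamine is in this group.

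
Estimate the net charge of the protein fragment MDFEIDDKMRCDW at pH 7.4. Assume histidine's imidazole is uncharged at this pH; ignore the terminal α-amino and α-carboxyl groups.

At pH ~7.4 the Lys and Arg side chains are protonated (+1), the Asp and Glu side chains are deprotonated (−1), and with His taken as neutral all other side chains carry no charge.
Positive (K, R): K8, R10 → +2.
Negative (D, E): D2, E4, D6, D7, D12 → −5.
Net charge = (+2) + (−5) = −3.

-3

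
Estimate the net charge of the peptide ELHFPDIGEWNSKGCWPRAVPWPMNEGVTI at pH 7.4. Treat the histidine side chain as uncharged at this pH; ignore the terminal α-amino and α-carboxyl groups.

At pH ~7.4 the Lys and Arg side chains are protonated (+1), the Asp and Glu side chains are deprotonated (−1), and with His taken as neutral all other side chains carry no charge.
Positive (K, R): K13, R18 → +2.
Negative (D, E): E1, D6, E9, E26 → −4.
Net charge = (+2) + (−4) = −2.

-2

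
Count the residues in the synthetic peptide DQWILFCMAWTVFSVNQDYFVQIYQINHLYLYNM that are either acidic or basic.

Acidic: D, E. Basic: H, K, R.
Acidic residues here: D1, D18 (2).
Basic residues here: H28 (1).
The two groups share no amino acid, so total = 2 + 1 = 3.

3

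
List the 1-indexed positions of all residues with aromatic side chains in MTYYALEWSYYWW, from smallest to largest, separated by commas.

The aromatic amino acids are Phe (F, benzyl), Trp (W, indole), and Tyr (Y, phenol).
Matching residues: Y3, Y4, W8, Y10, Y11, W12, W13.

3, 4, 8, 10, 11, 12, 13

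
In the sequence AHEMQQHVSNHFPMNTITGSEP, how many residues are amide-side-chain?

The amide-side-chain residues are Asn (N) and Gln (Q).
Matching residues: Q5, Q6, N10, N15.

4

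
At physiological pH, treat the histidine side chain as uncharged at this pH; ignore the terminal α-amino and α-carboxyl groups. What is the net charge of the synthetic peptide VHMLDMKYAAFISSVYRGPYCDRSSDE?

The side chains ionized at physiological pH are Lys/Arg (+1) and Asp/Glu (−1); with His treated as neutral, nothing else contributes.
Positive (K, R): K7, R17, R23 → +3.
Negative (D, E): D5, D22, D26, E27 → −4.
Net charge = (+3) + (−4) = −1.

-1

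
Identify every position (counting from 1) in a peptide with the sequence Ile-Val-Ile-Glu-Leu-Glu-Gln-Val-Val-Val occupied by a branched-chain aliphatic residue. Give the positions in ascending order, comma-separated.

1, 2, 3, 5, 8, 9, 10

Matching residues: Ile1, Val2, Ile3, Leu5, Val8, Val9, Val10.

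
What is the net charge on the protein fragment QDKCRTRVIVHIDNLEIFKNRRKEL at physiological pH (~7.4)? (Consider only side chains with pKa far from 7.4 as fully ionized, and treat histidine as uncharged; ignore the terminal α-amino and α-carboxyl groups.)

+3

The side chains ionized at physiological pH are Lys/Arg (+1) and Asp/Glu (−1); with His treated as neutral, nothing else contributes.
Positive (K, R): K3, R5, R7, K19, R21, R22, K23 → +7.
Negative (D, E): D2, D13, E16, E24 → −4.
Net charge = (+7) + (−4) = +3.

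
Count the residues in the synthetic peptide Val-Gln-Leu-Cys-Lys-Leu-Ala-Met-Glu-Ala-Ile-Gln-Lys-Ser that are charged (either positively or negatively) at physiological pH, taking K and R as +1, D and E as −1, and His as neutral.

3

Charged side chains at pH ~7.4: K, R (positive); D, E (negative).
Matching residues: Lys5, Glu9, Lys13.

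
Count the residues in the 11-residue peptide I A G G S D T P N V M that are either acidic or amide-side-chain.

Acidic: D, E. Amide-side-chain: N, Q.
Acidic residues here: D6 (1).
Amide-side-chain residues here: N9 (1).
The two groups share no amino acid, so total = 1 + 1 = 2.

2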